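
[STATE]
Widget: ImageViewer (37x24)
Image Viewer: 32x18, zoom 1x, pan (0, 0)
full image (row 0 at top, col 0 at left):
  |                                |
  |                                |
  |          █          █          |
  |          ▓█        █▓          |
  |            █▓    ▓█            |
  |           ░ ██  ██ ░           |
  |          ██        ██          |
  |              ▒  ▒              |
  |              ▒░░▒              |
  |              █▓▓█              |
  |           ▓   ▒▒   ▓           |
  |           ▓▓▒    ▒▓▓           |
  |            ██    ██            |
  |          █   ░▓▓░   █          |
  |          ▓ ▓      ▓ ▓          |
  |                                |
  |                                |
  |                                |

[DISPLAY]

                                     
                                     
          █          █               
          ▓█        █▓               
            █▓    ▓█                 
           ░ ██  ██ ░                
          ██        ██               
              ▒  ▒                   
              ▒░░▒                   
              █▓▓█                   
           ▓   ▒▒   ▓                
           ▓▓▒    ▒▓▓                
            ██    ██                 
          █   ░▓▓░   █               
          ▓ ▓      ▓ ▓               
                                     
                                     
                                     
                                     
                                     
                                     
                                     
                                     
                                     


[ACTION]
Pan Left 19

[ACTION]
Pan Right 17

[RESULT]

                                     
                                     
    █                                
   █▓                                
 ▓█                                  
██ ░                                 
   ██                                
▒                                    
▒                                    
█                                    
   ▓                                 
 ▒▓▓                                 
 ██                                  
░   █                                
  ▓ ▓                                
                                     
                                     
                                     
                                     
                                     
                                     
                                     
                                     
                                     


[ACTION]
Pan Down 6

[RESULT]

   ██                                
▒                                    
▒                                    
█                                    
   ▓                                 
 ▒▓▓                                 
 ██                                  
░   █                                
  ▓ ▓                                
                                     
                                     
                                     
                                     
                                     
                                     
                                     
                                     
                                     
                                     
                                     
                                     
                                     
                                     
                                     


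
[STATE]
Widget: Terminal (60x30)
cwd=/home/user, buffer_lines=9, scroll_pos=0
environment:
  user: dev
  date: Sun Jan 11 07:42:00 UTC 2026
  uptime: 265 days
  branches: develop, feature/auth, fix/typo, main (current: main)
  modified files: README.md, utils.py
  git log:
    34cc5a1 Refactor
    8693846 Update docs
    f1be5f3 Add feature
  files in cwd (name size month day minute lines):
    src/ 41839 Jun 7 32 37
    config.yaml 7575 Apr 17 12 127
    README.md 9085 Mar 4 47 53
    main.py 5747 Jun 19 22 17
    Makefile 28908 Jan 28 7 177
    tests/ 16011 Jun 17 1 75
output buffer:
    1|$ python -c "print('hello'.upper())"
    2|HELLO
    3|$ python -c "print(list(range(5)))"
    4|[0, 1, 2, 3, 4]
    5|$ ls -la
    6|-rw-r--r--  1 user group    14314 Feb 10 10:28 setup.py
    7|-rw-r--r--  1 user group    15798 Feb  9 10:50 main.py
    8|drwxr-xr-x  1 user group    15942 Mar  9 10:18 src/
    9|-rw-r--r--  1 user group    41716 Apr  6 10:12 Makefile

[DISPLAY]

$ python -c "print('hello'.upper())"                        
HELLO                                                       
$ python -c "print(list(range(5)))"                         
[0, 1, 2, 3, 4]                                             
$ ls -la                                                    
-rw-r--r--  1 user group    14314 Feb 10 10:28 setup.py     
-rw-r--r--  1 user group    15798 Feb  9 10:50 main.py      
drwxr-xr-x  1 user group    15942 Mar  9 10:18 src/         
-rw-r--r--  1 user group    41716 Apr  6 10:12 Makefile     
$ █                                                         
                                                            
                                                            
                                                            
                                                            
                                                            
                                                            
                                                            
                                                            
                                                            
                                                            
                                                            
                                                            
                                                            
                                                            
                                                            
                                                            
                                                            
                                                            
                                                            
                                                            


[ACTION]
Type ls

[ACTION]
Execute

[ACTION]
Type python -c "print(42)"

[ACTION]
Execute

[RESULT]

$ python -c "print('hello'.upper())"                        
HELLO                                                       
$ python -c "print(list(range(5)))"                         
[0, 1, 2, 3, 4]                                             
$ ls -la                                                    
-rw-r--r--  1 user group    14314 Feb 10 10:28 setup.py     
-rw-r--r--  1 user group    15798 Feb  9 10:50 main.py      
drwxr-xr-x  1 user group    15942 Mar  9 10:18 src/         
-rw-r--r--  1 user group    41716 Apr  6 10:12 Makefile     
$ ls                                                        
src/  config.yaml  README.md  main.py  Makefile  tests/     
$ python -c "print(42)"                                     
42                                                          
$ █                                                         
                                                            
                                                            
                                                            
                                                            
                                                            
                                                            
                                                            
                                                            
                                                            
                                                            
                                                            
                                                            
                                                            
                                                            
                                                            
                                                            


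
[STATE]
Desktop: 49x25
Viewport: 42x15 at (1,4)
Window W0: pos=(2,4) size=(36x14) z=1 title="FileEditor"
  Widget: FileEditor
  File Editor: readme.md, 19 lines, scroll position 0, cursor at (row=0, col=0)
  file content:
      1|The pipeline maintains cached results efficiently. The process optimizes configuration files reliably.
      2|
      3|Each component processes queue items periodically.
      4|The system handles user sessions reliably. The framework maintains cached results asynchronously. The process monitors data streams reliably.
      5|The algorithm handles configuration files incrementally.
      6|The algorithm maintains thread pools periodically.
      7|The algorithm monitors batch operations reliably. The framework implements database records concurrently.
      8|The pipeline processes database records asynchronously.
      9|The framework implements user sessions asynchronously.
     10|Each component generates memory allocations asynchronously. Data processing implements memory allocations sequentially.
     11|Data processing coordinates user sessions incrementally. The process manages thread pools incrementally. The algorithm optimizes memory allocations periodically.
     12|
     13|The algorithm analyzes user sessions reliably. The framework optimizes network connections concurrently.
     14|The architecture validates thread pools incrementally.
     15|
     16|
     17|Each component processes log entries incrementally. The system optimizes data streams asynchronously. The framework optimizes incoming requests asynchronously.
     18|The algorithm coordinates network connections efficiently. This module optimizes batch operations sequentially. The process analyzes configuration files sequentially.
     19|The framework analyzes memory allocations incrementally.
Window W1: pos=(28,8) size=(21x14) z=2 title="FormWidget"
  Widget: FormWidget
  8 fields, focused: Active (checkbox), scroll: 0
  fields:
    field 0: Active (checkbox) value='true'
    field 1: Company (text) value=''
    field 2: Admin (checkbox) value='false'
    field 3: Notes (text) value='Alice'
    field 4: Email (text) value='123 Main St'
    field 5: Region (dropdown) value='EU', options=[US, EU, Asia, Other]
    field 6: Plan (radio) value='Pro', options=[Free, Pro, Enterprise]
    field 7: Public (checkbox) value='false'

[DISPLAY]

 ┏━━━━━━━━━━━━━━━━━━━━━━━━━━━━━━━━━━┓     
 ┃ FileEditor                       ┃     
 ┠──────────────────────────────────┨     
 ┃█he pipeline maintains cached res▲┃     
 ┃                         ┏━━━━━━━━━━━━━━
 ┃Each component processes ┃ FormWidget   
 ┃The system handles user s┠──────────────
 ┃The algorithm handles con┃> Active:     
 ┃The algorithm maintains t┃  Company:    
 ┃The algorithm monitors ba┃  Admin:      
 ┃The pipeline processes da┃  Notes:      
 ┃The framework implements ┃  Email:      
 ┃Each component generates ┃  Region:     
 ┗━━━━━━━━━━━━━━━━━━━━━━━━━┃  Plan:       
                           ┃  Public:     


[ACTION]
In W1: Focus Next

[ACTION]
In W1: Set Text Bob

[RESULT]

 ┏━━━━━━━━━━━━━━━━━━━━━━━━━━━━━━━━━━┓     
 ┃ FileEditor                       ┃     
 ┠──────────────────────────────────┨     
 ┃█he pipeline maintains cached res▲┃     
 ┃                         ┏━━━━━━━━━━━━━━
 ┃Each component processes ┃ FormWidget   
 ┃The system handles user s┠──────────────
 ┃The algorithm handles con┃  Active:     
 ┃The algorithm maintains t┃> Company:    
 ┃The algorithm monitors ba┃  Admin:      
 ┃The pipeline processes da┃  Notes:      
 ┃The framework implements ┃  Email:      
 ┃Each component generates ┃  Region:     
 ┗━━━━━━━━━━━━━━━━━━━━━━━━━┃  Plan:       
                           ┃  Public:     


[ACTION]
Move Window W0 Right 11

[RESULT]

            ┏━━━━━━━━━━━━━━━━━━━━━━━━━━━━━
            ┃ FileEditor                  
            ┠─────────────────────────────
            ┃█he pipeline maintains cached
            ┃              ┏━━━━━━━━━━━━━━
            ┃Each component┃ FormWidget   
            ┃The system han┠──────────────
            ┃The algorithm ┃  Active:     
            ┃The algorithm ┃> Company:    
            ┃The algorithm ┃  Admin:      
            ┃The pipeline p┃  Notes:      
            ┃The framework ┃  Email:      
            ┃Each component┃  Region:     
            ┗━━━━━━━━━━━━━━┃  Plan:       
                           ┃  Public:     


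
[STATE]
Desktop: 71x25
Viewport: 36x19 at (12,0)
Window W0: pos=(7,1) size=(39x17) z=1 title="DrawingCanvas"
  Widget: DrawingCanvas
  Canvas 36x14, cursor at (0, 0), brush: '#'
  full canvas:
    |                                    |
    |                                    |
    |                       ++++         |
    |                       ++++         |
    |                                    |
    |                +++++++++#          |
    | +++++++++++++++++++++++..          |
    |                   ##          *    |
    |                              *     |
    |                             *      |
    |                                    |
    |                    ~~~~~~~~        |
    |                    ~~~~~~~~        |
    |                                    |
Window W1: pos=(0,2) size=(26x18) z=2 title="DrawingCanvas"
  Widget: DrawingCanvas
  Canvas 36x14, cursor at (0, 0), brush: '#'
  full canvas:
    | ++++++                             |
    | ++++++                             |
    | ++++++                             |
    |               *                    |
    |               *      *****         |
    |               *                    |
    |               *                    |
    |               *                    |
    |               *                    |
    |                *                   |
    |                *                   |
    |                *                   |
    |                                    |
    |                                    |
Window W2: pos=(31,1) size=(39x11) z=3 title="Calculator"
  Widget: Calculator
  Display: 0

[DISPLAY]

                                    
━━━━━━━━━━━━━━━━━━━┏━━━━━━━━━━━━━━━━
━━━━━━━━━━━━━┓     ┃ Calculator     
vas          ┃─────┠────────────────
─────────────┨     ┃                
             ┃     ┃┌───┬───┬───┬───
             ┃     ┃│ 7 │ 8 │ 9 │ ÷ 
             ┃     ┃├───┼───┼───┼───
    *        ┃     ┃│ 4 │ 5 │ 6 │ × 
    *      **┃+++++┃├───┼───┼───┼───
    *        ┃+++++┃│ 1 │ 2 │ 3 │ - 
    *        ┃ ##  ┗━━━━━━━━━━━━━━━━
    *        ┃            *      ┃  
    *        ┃           *       ┃  
     *       ┃                   ┃  
     *       ┃  ~~~~~~~~         ┃  
     *       ┃  ~~~~~~~~         ┃  
             ┃━━━━━━━━━━━━━━━━━━━┛  
             ┃                      


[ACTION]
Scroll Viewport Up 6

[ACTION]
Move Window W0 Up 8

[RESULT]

━━━━━━━━━━━━━━━━━━━━━━━━━━━━━━━━━┓  
wingCanvas         ┏━━━━━━━━━━━━━━━━
━━━━━━━━━━━━━┓─────┃ Calculator     
vas          ┃     ┠────────────────
─────────────┨     ┃                
             ┃     ┃┌───┬───┬───┬───
             ┃     ┃│ 7 │ 8 │ 9 │ ÷ 
             ┃     ┃├───┼───┼───┼───
    *        ┃+++++┃│ 4 │ 5 │ 6 │ × 
    *      **┃+++++┃├───┼───┼───┼───
    *        ┃ ##  ┃│ 1 │ 2 │ 3 │ - 
    *        ┃     ┗━━━━━━━━━━━━━━━━
    *        ┃           *       ┃  
    *        ┃                   ┃  
     *       ┃  ~~~~~~~~         ┃  
     *       ┃  ~~~~~~~~         ┃  
     *       ┃━━━━━━━━━━━━━━━━━━━┛  
             ┃                      
             ┃                      


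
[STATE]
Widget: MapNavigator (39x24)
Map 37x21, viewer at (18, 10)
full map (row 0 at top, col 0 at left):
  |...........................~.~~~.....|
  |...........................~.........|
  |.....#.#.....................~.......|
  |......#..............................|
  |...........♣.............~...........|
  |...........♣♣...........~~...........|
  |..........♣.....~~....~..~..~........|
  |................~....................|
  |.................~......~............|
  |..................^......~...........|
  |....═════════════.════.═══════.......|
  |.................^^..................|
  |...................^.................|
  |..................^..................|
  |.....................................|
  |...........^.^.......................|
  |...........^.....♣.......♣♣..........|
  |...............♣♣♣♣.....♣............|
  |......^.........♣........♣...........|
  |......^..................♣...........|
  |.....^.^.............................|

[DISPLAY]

                                       
                                       
 ...........................~.~~~..... 
 ...........................~......... 
 .....#.#.....................~....... 
 ......#.............................. 
 ...........♣.............~........... 
 ...........♣♣...........~~........... 
 ..........♣.....~~....~..~..~........ 
 ................~.................... 
 .................~......~............ 
 ..................^......~........... 
 ....═════════════.@═══.═══════....... 
 .................^^.................. 
 ...................^................. 
 ..................^.................. 
 ..................................... 
 ...........^.^....................... 
 ...........^.....♣.......♣♣.......... 
 ...............♣♣♣♣.....♣............ 
 ......^.........♣........♣........... 
 ......^..................♣........... 
 .....^.^............................. 
                                       


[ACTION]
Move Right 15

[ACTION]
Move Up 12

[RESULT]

                                       
                                       
                                       
                                       
                                       
                                       
                                       
                                       
                                       
                                       
                                       
                                       
.............~.~~~.@...                
.............~.........                
...............~.......                
.......................                
...........~...........                
..........~~...........                
..~~....~..~..~........                
..~....................                
...~......~............                
....^......~...........                
═══.════.═══════.......                
...^^..................                


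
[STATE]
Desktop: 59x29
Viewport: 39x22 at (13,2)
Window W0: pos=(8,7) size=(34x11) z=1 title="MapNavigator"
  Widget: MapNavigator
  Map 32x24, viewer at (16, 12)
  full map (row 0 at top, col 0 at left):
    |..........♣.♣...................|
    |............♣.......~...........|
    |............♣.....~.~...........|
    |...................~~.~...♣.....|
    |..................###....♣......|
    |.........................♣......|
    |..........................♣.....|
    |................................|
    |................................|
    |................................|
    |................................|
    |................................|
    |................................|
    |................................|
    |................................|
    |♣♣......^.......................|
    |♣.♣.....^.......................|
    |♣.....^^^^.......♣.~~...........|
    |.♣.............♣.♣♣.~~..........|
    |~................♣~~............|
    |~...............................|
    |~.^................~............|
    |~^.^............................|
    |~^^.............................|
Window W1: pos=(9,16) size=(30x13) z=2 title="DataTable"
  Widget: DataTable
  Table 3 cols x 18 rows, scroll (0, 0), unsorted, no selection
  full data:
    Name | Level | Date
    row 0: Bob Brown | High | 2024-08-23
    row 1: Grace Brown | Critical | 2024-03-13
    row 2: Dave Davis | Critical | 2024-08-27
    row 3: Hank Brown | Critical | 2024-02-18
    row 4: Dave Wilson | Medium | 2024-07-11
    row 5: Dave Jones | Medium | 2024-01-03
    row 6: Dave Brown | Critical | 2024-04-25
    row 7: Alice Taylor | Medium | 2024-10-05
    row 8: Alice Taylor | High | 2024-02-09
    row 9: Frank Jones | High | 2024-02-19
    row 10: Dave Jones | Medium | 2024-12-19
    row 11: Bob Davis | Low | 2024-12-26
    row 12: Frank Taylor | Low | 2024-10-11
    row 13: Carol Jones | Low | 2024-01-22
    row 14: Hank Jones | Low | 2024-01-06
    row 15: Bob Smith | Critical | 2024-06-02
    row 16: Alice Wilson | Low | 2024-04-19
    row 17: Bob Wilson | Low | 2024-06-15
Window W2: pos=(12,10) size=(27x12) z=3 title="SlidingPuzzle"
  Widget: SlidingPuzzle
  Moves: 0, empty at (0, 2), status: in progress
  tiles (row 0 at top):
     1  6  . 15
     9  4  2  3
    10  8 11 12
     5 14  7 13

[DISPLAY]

                                       
                                       
                                       
                                       
                                       
━━━━━━━━━━━━━━━━━━━━━━━━━━━━┓          
Navigator                   ┃          
────────────────────────────┨          
━━━━━━━━━━━━━━━━━━━━━━━━━┓..┃          
 SlidingPuzzle           ┃..┃          
─────────────────────────┨..┃          
┌────┬────┬────┬────┐    ┃..┃          
│  1 │  6 │    │ 15 │    ┃..┃          
├────┼────┼────┼────┤    ┃..┃          
│  9 │  4 │  2 │  3 │    ┃..┃          
├────┼────┼────┼────┤    ┃━━┛          
│ 10 │  8 │ 11 │ 12 │    ┃             
├────┼────┼────┼────┤    ┃             
│  5 │ 14 │  7 │ 13 │    ┃             
━━━━━━━━━━━━━━━━━━━━━━━━━┛             
ce Brown │Critical│2024-0┃             
e Davis  │Critical│2024-0┃             


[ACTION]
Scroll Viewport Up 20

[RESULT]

                                       
                                       
                                       
                                       
                                       
                                       
                                       
━━━━━━━━━━━━━━━━━━━━━━━━━━━━┓          
Navigator                   ┃          
────────────────────────────┨          
━━━━━━━━━━━━━━━━━━━━━━━━━┓..┃          
 SlidingPuzzle           ┃..┃          
─────────────────────────┨..┃          
┌────┬────┬────┬────┐    ┃..┃          
│  1 │  6 │    │ 15 │    ┃..┃          
├────┼────┼────┼────┤    ┃..┃          
│  9 │  4 │  2 │  3 │    ┃..┃          
├────┼────┼────┼────┤    ┃━━┛          
│ 10 │  8 │ 11 │ 12 │    ┃             
├────┼────┼────┼────┤    ┃             
│  5 │ 14 │  7 │ 13 │    ┃             
━━━━━━━━━━━━━━━━━━━━━━━━━┛             


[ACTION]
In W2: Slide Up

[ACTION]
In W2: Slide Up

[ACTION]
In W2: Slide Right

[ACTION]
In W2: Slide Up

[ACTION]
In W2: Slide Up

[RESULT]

                                       
                                       
                                       
                                       
                                       
                                       
                                       
━━━━━━━━━━━━━━━━━━━━━━━━━━━━┓          
Navigator                   ┃          
────────────────────────────┨          
━━━━━━━━━━━━━━━━━━━━━━━━━┓..┃          
 SlidingPuzzle           ┃..┃          
─────────────────────────┨..┃          
┌────┬────┬────┬────┐    ┃..┃          
│  1 │  6 │  2 │ 15 │    ┃..┃          
├────┼────┼────┼────┤    ┃..┃          
│  9 │  4 │ 11 │  3 │    ┃..┃          
├────┼────┼────┼────┤    ┃━━┛          
│ 10 │ 14 │  8 │ 12 │    ┃             
├────┼────┼────┼────┤    ┃             
│  5 │    │  7 │ 13 │    ┃             
━━━━━━━━━━━━━━━━━━━━━━━━━┛             


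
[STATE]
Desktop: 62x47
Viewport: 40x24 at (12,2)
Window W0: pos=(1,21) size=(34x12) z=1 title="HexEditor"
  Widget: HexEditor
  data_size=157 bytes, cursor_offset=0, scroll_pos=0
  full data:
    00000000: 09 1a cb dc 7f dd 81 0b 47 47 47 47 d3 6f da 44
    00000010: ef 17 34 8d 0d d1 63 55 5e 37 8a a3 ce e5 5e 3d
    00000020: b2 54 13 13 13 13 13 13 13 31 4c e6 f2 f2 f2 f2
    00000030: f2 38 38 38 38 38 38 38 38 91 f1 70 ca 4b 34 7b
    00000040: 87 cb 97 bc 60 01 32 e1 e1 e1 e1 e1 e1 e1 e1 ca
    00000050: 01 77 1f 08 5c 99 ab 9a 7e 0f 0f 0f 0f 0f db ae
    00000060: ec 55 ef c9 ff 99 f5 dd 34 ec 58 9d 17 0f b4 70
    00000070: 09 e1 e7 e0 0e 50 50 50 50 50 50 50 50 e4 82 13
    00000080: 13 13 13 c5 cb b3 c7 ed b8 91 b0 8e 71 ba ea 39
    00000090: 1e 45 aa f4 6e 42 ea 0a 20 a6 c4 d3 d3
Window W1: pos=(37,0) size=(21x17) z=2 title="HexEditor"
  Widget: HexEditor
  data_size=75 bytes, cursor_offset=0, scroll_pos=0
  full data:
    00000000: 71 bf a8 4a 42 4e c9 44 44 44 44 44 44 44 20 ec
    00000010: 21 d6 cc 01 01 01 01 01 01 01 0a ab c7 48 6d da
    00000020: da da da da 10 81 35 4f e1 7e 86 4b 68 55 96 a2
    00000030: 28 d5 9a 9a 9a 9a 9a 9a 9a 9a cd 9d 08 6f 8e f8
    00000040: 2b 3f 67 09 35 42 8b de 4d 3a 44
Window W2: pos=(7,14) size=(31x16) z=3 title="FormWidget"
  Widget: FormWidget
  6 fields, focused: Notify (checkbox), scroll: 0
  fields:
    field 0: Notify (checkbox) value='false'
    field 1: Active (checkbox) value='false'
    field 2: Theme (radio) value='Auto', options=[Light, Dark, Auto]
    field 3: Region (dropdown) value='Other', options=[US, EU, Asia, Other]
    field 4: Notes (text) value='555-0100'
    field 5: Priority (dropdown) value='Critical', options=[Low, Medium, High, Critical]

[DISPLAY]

                         ┠──────────────
                         ┃00000000  71 b
                         ┃00000010  21 d
                         ┃00000020  da d
                         ┃00000030  28 d
                         ┃00000040  2b 3
                         ┃              
                         ┃              
                         ┃              
                         ┃              
                         ┃              
                         ┃              
━━━━━━━━━━━━━━━━━━━━━━━━━┓              
mWidget                  ┃              
─────────────────────────┨━━━━━━━━━━━━━━
tify:     [ ]            ┃              
tive:     [ ]            ┃              
eme:      ( ) Light  ( ) ┃              
gion:     [Other       ▼]┃              
tes:      [555-0100     ]┃              
iority:   [Critical    ▼]┃              
                         ┃              
                         ┃              
                         ┃              


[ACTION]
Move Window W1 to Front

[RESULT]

                         ┠──────────────
                         ┃00000000  71 b
                         ┃00000010  21 d
                         ┃00000020  da d
                         ┃00000030  28 d
                         ┃00000040  2b 3
                         ┃              
                         ┃              
                         ┃              
                         ┃              
                         ┃              
                         ┃              
━━━━━━━━━━━━━━━━━━━━━━━━━┃              
mWidget                  ┃              
─────────────────────────┗━━━━━━━━━━━━━━
tify:     [ ]            ┃              
tive:     [ ]            ┃              
eme:      ( ) Light  ( ) ┃              
gion:     [Other       ▼]┃              
tes:      [555-0100     ]┃              
iority:   [Critical    ▼]┃              
                         ┃              
                         ┃              
                         ┃              


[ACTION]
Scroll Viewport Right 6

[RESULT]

                   ┠───────────────────┨
                   ┃00000000  71 bf a8 ┃
                   ┃00000010  21 d6 cc ┃
                   ┃00000020  da da da ┃
                   ┃00000030  28 d5 9a ┃
                   ┃00000040  2b 3f 67 ┃
                   ┃                   ┃
                   ┃                   ┃
                   ┃                   ┃
                   ┃                   ┃
                   ┃                   ┃
                   ┃                   ┃
━━━━━━━━━━━━━━━━━━━┃                   ┃
t                  ┃                   ┃
───────────────────┗━━━━━━━━━━━━━━━━━━━┛
    [ ]            ┃                    
    [ ]            ┃                    
    ( ) Light  ( ) ┃                    
    [Other       ▼]┃                    
    [555-0100     ]┃                    
:   [Critical    ▼]┃                    
                   ┃                    
                   ┃                    
                   ┃                    


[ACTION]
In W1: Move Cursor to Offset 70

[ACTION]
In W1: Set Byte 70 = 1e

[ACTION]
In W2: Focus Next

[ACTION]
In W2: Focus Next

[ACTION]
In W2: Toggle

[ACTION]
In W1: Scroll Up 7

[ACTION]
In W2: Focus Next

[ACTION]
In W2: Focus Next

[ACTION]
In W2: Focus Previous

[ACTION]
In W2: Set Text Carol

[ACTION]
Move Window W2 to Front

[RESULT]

                   ┠───────────────────┨
                   ┃00000000  71 bf a8 ┃
                   ┃00000010  21 d6 cc ┃
                   ┃00000020  da da da ┃
                   ┃00000030  28 d5 9a ┃
                   ┃00000040  2b 3f 67 ┃
                   ┃                   ┃
                   ┃                   ┃
                   ┃                   ┃
                   ┃                   ┃
                   ┃                   ┃
                   ┃                   ┃
━━━━━━━━━━━━━━━━━━━┓                   ┃
t                  ┃                   ┃
───────────────────┨━━━━━━━━━━━━━━━━━━━┛
    [ ]            ┃                    
    [ ]            ┃                    
    ( ) Light  ( ) ┃                    
    [Other       ▼]┃                    
    [555-0100     ]┃                    
:   [Critical    ▼]┃                    
                   ┃                    
                   ┃                    
                   ┃                    


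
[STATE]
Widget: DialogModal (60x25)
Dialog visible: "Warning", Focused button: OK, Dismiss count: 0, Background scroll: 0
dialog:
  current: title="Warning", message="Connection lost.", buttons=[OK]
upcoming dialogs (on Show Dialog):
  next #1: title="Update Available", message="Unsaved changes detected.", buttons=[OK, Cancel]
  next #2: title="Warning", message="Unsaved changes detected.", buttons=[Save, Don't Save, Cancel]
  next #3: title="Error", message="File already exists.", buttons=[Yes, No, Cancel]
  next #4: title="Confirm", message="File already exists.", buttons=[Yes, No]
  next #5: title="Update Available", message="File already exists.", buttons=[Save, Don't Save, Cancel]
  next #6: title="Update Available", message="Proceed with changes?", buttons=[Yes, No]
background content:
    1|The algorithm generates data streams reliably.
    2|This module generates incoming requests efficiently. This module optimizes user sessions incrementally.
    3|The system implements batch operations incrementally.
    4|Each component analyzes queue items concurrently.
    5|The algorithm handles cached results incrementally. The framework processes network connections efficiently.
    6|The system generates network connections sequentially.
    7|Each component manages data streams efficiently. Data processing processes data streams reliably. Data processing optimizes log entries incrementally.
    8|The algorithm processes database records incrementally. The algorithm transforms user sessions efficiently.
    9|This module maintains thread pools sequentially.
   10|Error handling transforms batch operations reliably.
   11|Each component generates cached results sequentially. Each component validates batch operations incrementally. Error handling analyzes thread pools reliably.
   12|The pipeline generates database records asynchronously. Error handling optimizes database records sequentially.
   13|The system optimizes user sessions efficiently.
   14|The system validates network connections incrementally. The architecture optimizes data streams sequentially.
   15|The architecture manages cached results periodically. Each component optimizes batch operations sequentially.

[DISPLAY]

The algorithm generates data streams reliably.              
This module generates incoming requests efficiently. This mo
The system implements batch operations incrementally.       
Each component analyzes queue items concurrently.           
The algorithm handles cached results incrementally. The fram
The system generates network connections sequentially.      
Each component manages data streams efficiently. Data proces
The algorithm processes database records incrementally. The 
This module maintains thread pools sequentially.            
Error handling transforms batch operations reliably.        
Each component gener┌──────────────────┐sequentially. Each c
The pipeline generat│     Warning      │asynchronously. Erro
The system optimizes│ Connection lost. │iently.             
The system validates│       [OK]       │ incrementally. The 
The architecture man└──────────────────┘periodically. Each c
                                                            
                                                            
                                                            
                                                            
                                                            
                                                            
                                                            
                                                            
                                                            
                                                            


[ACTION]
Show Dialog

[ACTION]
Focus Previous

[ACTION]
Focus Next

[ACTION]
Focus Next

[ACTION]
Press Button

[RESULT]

The algorithm generates data streams reliably.              
This module generates incoming requests efficiently. This mo
The system implements batch operations incrementally.       
Each component analyzes queue items concurrently.           
The algorithm handles cached results incrementally. The fram
The system generates network connections sequentially.      
Each component manages data streams efficiently. Data proces
The algorithm processes database records incrementally. The 
This module maintains thread pools sequentially.            
Error handling transforms batch operations reliably.        
Each component generates cached results sequentially. Each c
The pipeline generates database records asynchronously. Erro
The system optimizes user sessions efficiently.             
The system validates network connections incrementally. The 
The architecture manages cached results periodically. Each c
                                                            
                                                            
                                                            
                                                            
                                                            
                                                            
                                                            
                                                            
                                                            
                                                            


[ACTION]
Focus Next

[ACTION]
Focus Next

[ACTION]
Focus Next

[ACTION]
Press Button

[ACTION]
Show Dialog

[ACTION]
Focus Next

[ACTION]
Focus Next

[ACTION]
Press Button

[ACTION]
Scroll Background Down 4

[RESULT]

The algorithm handles cached results incrementally. The fram
The system generates network connections sequentially.      
Each component manages data streams efficiently. Data proces
The algorithm processes database records incrementally. The 
This module maintains thread pools sequentially.            
Error handling transforms batch operations reliably.        
Each component generates cached results sequentially. Each c
The pipeline generates database records asynchronously. Erro
The system optimizes user sessions efficiently.             
The system validates network connections incrementally. The 
The architecture manages cached results periodically. Each c
                                                            
                                                            
                                                            
                                                            
                                                            
                                                            
                                                            
                                                            
                                                            
                                                            
                                                            
                                                            
                                                            
                                                            
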